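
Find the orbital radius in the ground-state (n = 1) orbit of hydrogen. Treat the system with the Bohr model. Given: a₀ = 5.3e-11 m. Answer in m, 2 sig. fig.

r_n = n²a₀/Z = 1² × 5.3e-11 / 1
    = 1 × 5.3e-11 / 1 = 5.3e-11 m

5.3e-11 m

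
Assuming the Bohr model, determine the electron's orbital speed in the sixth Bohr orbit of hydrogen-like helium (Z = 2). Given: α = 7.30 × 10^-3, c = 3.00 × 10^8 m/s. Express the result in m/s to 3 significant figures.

v_n = Zαc/n = 2 × 0.00730 × 3.00 × 10^8 / 6
    = 7.30 × 10^5 m/s

7.30 × 10^5 m/s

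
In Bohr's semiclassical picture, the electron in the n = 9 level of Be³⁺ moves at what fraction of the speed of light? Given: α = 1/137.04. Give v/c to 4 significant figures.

v_n = Zαc/n, so v/c = Zα/n = 4 × 0.007297 / 9 = 0.003243

0.003243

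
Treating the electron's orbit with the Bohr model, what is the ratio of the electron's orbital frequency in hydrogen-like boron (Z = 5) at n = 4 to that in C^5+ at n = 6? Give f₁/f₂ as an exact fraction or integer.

75/32

f ∝ Z^2 · n^-3
f₁/f₂ = (5/6)^2 · (4/6)^-3 = 75/32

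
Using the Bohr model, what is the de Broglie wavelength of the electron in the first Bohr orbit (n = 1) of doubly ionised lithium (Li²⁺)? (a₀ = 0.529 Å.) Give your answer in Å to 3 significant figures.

1.11 Å

The Bohr quantisation condition is nλ = 2πr_n.
r_n = n²a₀/Z = 0.176 Å
λ = 2πr_n/n = 2π·0.176/1 = 1.11 Å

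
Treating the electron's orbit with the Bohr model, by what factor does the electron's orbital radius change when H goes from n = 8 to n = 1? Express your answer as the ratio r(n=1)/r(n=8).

r ∝ Z^-1 · n^2; with Z fixed, r ∝ n^2.
r(n=1)/r(n=8) = (1/8)^2 = 1/64

1/64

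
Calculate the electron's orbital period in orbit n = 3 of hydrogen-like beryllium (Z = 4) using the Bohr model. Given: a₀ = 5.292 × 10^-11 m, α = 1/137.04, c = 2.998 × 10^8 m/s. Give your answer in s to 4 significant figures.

r = n²a₀/Z = 3²·5.292 × 10^-11/4 = 1.191 × 10^-10 m
v = Zαc/n = 4·0.007297·2.998 × 10^8/3 = 2.917 × 10^6 m/s
T = 2πr/v = 2.565 × 10^-16 s

2.565 × 10^-16 s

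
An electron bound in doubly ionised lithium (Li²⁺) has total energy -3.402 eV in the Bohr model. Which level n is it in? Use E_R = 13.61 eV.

6

E_n = −E_R Z²/n² ⇒ n² = E_R Z²/(−E_n) = 13.61 × 3² / 3.402 ≈ 36.01
n = 6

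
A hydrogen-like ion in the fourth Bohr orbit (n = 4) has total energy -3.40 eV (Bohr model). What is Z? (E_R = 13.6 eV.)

E_n = −E_R Z²/n² ⇒ Z² = −E_n n²/E_R = 3.40 × 4² / 13.6 ≈ 4.00
Z = 2

2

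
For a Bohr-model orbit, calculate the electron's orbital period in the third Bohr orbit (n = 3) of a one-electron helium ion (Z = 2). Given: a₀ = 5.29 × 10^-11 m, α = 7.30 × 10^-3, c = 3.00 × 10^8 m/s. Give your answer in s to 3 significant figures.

1.02 × 10^-15 s

r = n²a₀/Z = 3²·5.29 × 10^-11/2 = 2.38 × 10^-10 m
v = Zαc/n = 2·0.00730·3.00 × 10^8/3 = 1.46 × 10^6 m/s
T = 2πr/v = 1.02 × 10^-15 s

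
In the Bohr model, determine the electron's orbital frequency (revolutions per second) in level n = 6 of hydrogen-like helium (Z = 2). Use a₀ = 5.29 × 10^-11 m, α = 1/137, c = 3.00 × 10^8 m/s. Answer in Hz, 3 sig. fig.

1.22 × 10^14 Hz

r = n²a₀/Z = 9.52 × 10^-10 m, v = Zαc/n = 7.30 × 10^5 m/s
f = v/(2πr) = 1.22 × 10^14 Hz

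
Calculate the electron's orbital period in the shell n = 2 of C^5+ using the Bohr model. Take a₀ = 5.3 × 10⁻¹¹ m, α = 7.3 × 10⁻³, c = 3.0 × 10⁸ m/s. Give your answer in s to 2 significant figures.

3.4 × 10⁻¹⁷ s

r = n²a₀/Z = 2²·5.3 × 10⁻¹¹/6 = 3.5 × 10⁻¹¹ m
v = Zαc/n = 6·0.0073·3.0 × 10⁸/2 = 6.6 × 10⁶ m/s
T = 2πr/v = 3.4 × 10⁻¹⁷ s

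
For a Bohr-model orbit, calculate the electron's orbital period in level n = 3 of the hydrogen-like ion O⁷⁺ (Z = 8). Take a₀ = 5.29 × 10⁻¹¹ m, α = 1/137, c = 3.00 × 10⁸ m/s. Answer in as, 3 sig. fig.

64.0 as

r = n²a₀/Z = 3²·5.29 × 10⁻¹¹/8 = 5.95 × 10⁻¹¹ m
v = Zαc/n = 8·0.00730·3.00 × 10⁸/3 = 5.84 × 10⁶ m/s
T = 2πr/v = 6.40 × 10⁻¹⁷ s = 64.0 as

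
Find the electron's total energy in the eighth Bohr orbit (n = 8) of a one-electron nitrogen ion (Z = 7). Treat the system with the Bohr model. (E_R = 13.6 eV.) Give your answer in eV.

E_n = −E_R·Z²/n² = −13.6 × 7²/8² = -10.4 eV

-10.4 eV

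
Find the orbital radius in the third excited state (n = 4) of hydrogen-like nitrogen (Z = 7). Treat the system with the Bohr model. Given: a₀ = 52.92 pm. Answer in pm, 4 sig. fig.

121.0 pm

r_n = n²a₀/Z = 4² × 52.92 / 7
    = 16 × 52.92 / 7 = 121.0 pm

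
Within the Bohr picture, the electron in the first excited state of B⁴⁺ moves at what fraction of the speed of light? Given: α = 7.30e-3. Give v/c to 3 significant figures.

v_n = Zαc/n, so v/c = Zα/n = 5 × 0.00730 / 2 = 0.0182

0.0182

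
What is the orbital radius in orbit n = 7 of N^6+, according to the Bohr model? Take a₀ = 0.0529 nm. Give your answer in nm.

r_n = n²a₀/Z = 7² × 0.0529 / 7
    = 49 × 0.0529 / 7 = 0.370 nm

0.370 nm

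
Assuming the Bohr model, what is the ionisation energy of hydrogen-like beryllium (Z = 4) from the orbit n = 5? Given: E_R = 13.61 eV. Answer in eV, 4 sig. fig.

E_n = −E_R·Z²/n² = −13.61 × 4²/5² eV = -8.710 eV
Ionisation energy = −E_n = 8.710 eV

8.710 eV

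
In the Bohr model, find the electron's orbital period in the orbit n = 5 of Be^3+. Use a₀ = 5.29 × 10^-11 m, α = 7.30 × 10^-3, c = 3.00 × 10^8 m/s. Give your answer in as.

r = n²a₀/Z = 5²·5.29 × 10^-11/4 = 3.31 × 10^-10 m
v = Zαc/n = 4·0.00730·3.00 × 10^8/5 = 1.75 × 10^6 m/s
T = 2πr/v = 1.19 × 10^-15 s = 1190 as

1190 as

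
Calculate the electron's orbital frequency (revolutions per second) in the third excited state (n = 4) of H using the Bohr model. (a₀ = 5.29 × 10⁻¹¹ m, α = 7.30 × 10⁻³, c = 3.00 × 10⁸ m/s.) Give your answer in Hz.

1.03 × 10¹⁴ Hz

r = n²a₀/Z = 8.46 × 10⁻¹⁰ m, v = Zαc/n = 5.47 × 10⁵ m/s
f = v/(2πr) = 1.03 × 10¹⁴ Hz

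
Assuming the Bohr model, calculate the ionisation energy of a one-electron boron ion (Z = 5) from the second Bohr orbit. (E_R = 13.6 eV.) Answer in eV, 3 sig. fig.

85.0 eV

E_n = −E_R·Z²/n² = −13.6 × 5²/2² eV = -85.0 eV
Ionisation energy = −E_n = 85.0 eV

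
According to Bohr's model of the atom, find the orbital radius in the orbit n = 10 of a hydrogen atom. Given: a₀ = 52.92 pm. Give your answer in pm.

5292 pm

r_n = n²a₀/Z = 10² × 52.92 / 1
    = 100 × 52.92 / 1 = 5292 pm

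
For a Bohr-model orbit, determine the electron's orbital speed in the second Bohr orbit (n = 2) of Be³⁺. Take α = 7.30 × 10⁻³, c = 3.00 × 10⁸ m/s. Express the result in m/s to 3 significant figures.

4.38 × 10⁶ m/s

v_n = Zαc/n = 4 × 0.00730 × 3.00 × 10⁸ / 2
    = 4.38 × 10⁶ m/s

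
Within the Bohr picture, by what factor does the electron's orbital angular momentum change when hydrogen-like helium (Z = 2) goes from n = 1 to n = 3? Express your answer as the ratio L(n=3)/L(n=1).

3

L = nℏ depends only on n, so L ∝ n.
L(n=3)/L(n=1) = (3/1)^1 = 3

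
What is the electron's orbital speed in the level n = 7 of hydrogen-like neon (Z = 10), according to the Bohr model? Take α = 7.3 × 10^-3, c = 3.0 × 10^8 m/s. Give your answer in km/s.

v_n = Zαc/n = 10 × 0.0073 × 3.0 × 10^8 / 7
    = 3100 km/s

3100 km/s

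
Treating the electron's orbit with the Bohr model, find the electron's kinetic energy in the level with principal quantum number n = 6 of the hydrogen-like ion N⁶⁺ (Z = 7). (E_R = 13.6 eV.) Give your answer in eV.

18.5 eV

For a Coulomb orbit the virial theorem gives K = −E_n.
E_n = −E_R·Z²/n², so K = E_R·Z²/n² = 13.6 × 7²/6² = 18.5 eV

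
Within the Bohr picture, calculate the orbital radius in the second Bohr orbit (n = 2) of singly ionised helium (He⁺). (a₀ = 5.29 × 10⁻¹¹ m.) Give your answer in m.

1.06 × 10⁻¹⁰ m

r_n = n²a₀/Z = 2² × 5.29 × 10⁻¹¹ / 2
    = 4 × 5.29 × 10⁻¹¹ / 2 = 1.06 × 10⁻¹⁰ m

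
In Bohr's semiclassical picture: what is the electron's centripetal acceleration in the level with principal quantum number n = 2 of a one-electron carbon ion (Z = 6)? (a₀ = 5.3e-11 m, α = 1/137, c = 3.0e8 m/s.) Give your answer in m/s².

r = n²a₀/Z = 3.5e-11 m, v = Zαc/n = 6.6e6 m/s
a = v²/r = (6.6e6)² / 3.5e-11 = 1.2e24 m/s²

1.2e24 m/s²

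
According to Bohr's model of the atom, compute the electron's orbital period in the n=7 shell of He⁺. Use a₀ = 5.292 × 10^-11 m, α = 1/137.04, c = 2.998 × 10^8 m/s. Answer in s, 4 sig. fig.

r = n²a₀/Z = 7²·5.292 × 10^-11/2 = 1.297 × 10^-9 m
v = Zαc/n = 2·0.007297·2.998 × 10^8/7 = 6.251 × 10^5 m/s
T = 2πr/v = 1.303 × 10^-14 s

1.303 × 10^-14 s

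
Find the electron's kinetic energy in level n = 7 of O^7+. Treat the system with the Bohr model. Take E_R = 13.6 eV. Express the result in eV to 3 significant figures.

For a Coulomb orbit the virial theorem gives K = −E_n.
E_n = −E_R·Z²/n², so K = E_R·Z²/n² = 13.6 × 8²/7² = 17.8 eV

17.8 eV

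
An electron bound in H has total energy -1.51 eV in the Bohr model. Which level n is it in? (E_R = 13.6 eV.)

E_n = −E_R Z²/n² ⇒ n² = E_R Z²/(−E_n) = 13.6 × 1² / 1.51 ≈ 9.01
n = 3

3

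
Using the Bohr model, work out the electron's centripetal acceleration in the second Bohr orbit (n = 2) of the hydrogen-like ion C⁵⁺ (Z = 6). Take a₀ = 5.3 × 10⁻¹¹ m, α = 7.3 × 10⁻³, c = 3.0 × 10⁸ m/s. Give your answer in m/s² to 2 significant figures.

r = n²a₀/Z = 3.5 × 10⁻¹¹ m, v = Zαc/n = 6.6 × 10⁶ m/s
a = v²/r = (6.6 × 10⁶)² / 3.5 × 10⁻¹¹ = 1.2 × 10²⁴ m/s²

1.2 × 10²⁴ m/s²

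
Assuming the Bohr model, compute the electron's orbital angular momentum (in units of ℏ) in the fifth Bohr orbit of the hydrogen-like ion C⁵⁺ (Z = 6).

L_n = nℏ, so L/ℏ = n = 5.

5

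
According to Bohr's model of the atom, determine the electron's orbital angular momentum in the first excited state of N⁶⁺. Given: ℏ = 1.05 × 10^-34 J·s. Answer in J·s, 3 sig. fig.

2.10 × 10^-34 J·s

L_n = nℏ = 2 × 1.05 × 10^-34 = 2.10 × 10^-34 J·s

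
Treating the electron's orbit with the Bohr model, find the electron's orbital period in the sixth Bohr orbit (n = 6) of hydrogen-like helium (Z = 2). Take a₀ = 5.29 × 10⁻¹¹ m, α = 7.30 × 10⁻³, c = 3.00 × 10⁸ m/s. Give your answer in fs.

r = n²a₀/Z = 6²·5.29 × 10⁻¹¹/2 = 9.52 × 10⁻¹⁰ m
v = Zαc/n = 2·0.00730·3.00 × 10⁸/6 = 7.30 × 10⁵ m/s
T = 2πr/v = 8.20 × 10⁻¹⁵ s = 8.20 fs

8.20 fs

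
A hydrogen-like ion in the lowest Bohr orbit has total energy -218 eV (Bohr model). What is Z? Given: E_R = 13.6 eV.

E_n = −E_R Z²/n² ⇒ Z² = −E_n n²/E_R = 218 × 1² / 13.6 ≈ 16.03
Z = 4

4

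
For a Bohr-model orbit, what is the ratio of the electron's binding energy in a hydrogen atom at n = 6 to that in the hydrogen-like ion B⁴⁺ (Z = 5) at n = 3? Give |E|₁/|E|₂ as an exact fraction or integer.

|E| ∝ Z^2 · n^-2
|E|₁/|E|₂ = (1/5)^2 · (6/3)^-2 = 1/100

1/100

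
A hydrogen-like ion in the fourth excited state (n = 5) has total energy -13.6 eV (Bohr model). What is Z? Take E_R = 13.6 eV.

E_n = −E_R Z²/n² ⇒ Z² = −E_n n²/E_R = 13.6 × 5² / 13.6 ≈ 25.00
Z = 5

5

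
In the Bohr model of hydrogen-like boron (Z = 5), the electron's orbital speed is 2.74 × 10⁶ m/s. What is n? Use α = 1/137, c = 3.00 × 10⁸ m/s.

4

v_n = Zαc/n ⇒ n = Zαc/v = 5 × 0.00730 × 3.00 × 10⁸ / 2.74 × 10⁶ ≈ 4.00
n = 4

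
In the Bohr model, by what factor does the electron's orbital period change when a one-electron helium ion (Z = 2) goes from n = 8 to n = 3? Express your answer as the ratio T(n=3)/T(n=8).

T ∝ Z^-2 · n^3; with Z fixed, T ∝ n^3.
T(n=3)/T(n=8) = (3/8)^3 = 27/512

27/512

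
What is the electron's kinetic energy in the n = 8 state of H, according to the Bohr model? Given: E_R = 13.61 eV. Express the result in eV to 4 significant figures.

0.2127 eV

For a Coulomb orbit the virial theorem gives K = −E_n.
E_n = −E_R·Z²/n², so K = E_R·Z²/n² = 13.61 × 1²/8² = 0.2127 eV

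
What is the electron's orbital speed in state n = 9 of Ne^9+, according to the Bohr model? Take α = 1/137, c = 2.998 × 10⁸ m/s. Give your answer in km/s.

2431 km/s

v_n = Zαc/n = 10 × 0.007299 × 2.998 × 10⁸ / 9
    = 2431 km/s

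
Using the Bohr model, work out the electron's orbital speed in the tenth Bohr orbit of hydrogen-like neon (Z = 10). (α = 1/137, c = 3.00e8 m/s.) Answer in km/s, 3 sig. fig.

2190 km/s

v_n = Zαc/n = 10 × 0.00730 × 3.00e8 / 10
    = 2190 km/s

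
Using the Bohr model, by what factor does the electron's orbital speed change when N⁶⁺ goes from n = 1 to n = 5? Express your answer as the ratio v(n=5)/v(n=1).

v ∝ Z^1 · n^-1; with Z fixed, v ∝ n^-1.
v(n=5)/v(n=1) = (5/1)^-1 = 1/5

1/5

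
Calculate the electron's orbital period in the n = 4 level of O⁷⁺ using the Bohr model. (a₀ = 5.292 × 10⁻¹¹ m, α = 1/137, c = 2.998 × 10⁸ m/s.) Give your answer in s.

1.519 × 10⁻¹⁶ s

r = n²a₀/Z = 4²·5.292 × 10⁻¹¹/8 = 1.058 × 10⁻¹⁰ m
v = Zαc/n = 8·0.007299·2.998 × 10⁸/4 = 4.377 × 10⁶ m/s
T = 2πr/v = 1.519 × 10⁻¹⁶ s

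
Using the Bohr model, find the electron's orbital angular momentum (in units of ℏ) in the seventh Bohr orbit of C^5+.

L_n = nℏ, so L/ℏ = n = 7.

7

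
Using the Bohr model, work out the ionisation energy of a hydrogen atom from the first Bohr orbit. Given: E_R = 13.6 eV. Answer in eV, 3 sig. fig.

13.6 eV

E_n = −E_R·Z²/n² = −13.6 × 1²/1² eV = -13.6 eV
Ionisation energy = −E_n = 13.6 eV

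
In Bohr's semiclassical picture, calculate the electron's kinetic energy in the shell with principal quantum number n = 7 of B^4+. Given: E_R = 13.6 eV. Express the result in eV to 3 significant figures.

6.94 eV

For a Coulomb orbit the virial theorem gives K = −E_n.
E_n = −E_R·Z²/n², so K = E_R·Z²/n² = 13.6 × 5²/7² = 6.94 eV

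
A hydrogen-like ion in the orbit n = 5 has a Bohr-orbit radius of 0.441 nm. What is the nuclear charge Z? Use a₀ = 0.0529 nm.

3

r_n = n²a₀/Z ⇒ Z = n²a₀/r = 5² × 0.0529 / 0.441 ≈ 3.00
Z = 3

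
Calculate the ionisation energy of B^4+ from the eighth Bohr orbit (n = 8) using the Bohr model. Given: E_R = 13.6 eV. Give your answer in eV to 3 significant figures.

E_n = −E_R·Z²/n² = −13.6 × 5²/8² eV = -5.31 eV
Ionisation energy = −E_n = 5.31 eV

5.31 eV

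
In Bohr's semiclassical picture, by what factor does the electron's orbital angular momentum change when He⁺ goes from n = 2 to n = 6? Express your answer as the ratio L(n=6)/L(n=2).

L = nℏ depends only on n, so L ∝ n.
L(n=6)/L(n=2) = (6/2)^1 = 3

3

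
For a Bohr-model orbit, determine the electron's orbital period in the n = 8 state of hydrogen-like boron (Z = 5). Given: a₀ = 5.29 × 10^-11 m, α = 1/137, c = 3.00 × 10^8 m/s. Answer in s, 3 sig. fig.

3.11 × 10^-15 s

r = n²a₀/Z = 8²·5.29 × 10^-11/5 = 6.77 × 10^-10 m
v = Zαc/n = 5·0.00730·3.00 × 10^8/8 = 1.37 × 10^6 m/s
T = 2πr/v = 3.11 × 10^-15 s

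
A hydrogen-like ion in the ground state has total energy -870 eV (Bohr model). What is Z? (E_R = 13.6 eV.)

E_n = −E_R Z²/n² ⇒ Z² = −E_n n²/E_R = 870 × 1² / 13.6 ≈ 63.97
Z = 8

8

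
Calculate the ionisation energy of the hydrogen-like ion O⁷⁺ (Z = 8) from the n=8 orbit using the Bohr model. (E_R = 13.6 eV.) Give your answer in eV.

13.6 eV

E_n = −E_R·Z²/n² = −13.6 × 8²/8² eV = -13.6 eV
Ionisation energy = −E_n = 13.6 eV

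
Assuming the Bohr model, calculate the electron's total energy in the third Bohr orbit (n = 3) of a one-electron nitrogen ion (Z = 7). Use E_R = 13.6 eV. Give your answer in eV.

E_n = −E_R·Z²/n² = −13.6 × 7²/3² = -74.0 eV

-74.0 eV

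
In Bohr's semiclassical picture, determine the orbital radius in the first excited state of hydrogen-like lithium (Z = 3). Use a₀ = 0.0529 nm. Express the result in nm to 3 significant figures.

0.0705 nm

r_n = n²a₀/Z = 2² × 0.0529 / 3
    = 4 × 0.0529 / 3 = 0.0705 nm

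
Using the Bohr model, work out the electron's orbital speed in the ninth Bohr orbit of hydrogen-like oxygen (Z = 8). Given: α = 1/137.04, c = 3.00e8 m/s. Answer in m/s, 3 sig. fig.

1.95e6 m/s

v_n = Zαc/n = 8 × 0.00730 × 3.00e8 / 9
    = 1.95e6 m/s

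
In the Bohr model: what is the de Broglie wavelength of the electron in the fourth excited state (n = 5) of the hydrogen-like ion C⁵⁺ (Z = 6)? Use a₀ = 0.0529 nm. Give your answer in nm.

The Bohr quantisation condition is nλ = 2πr_n.
r_n = n²a₀/Z = 0.220 nm
λ = 2πr_n/n = 2π·0.220/5 = 0.277 nm

0.277 nm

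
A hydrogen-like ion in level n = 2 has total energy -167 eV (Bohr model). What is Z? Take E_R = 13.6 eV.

7

E_n = −E_R Z²/n² ⇒ Z² = −E_n n²/E_R = 167 × 2² / 13.6 ≈ 49.12
Z = 7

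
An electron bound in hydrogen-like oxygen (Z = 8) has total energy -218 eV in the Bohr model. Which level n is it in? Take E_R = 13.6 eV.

E_n = −E_R Z²/n² ⇒ n² = E_R Z²/(−E_n) = 13.6 × 8² / 218 ≈ 3.99
n = 2

2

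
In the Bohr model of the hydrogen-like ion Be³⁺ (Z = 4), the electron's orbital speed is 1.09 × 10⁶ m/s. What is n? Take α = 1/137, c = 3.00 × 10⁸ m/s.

8

v_n = Zαc/n ⇒ n = Zαc/v = 4 × 0.00730 × 3.00 × 10⁸ / 1.09 × 10⁶ ≈ 8.04
n = 8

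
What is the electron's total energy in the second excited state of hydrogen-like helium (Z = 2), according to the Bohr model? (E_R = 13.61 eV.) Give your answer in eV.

E_n = −E_R·Z²/n² = −13.61 × 2²/3² = -6.049 eV

-6.049 eV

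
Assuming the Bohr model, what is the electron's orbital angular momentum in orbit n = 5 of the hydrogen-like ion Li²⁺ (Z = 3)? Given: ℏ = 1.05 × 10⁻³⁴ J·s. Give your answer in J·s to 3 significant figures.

5.25 × 10⁻³⁴ J·s

L_n = nℏ = 5 × 1.05 × 10⁻³⁴ = 5.25 × 10⁻³⁴ J·s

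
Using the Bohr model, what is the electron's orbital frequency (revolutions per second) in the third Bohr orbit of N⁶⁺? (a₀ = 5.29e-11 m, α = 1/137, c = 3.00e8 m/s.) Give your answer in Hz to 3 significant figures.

r = n²a₀/Z = 6.80e-11 m, v = Zαc/n = 5.11e6 m/s
f = v/(2πr) = 1.20e16 Hz

1.20e16 Hz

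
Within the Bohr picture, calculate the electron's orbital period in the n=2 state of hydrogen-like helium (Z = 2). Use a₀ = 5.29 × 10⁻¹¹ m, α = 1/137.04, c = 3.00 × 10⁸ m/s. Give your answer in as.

304 as

r = n²a₀/Z = 2²·5.29 × 10⁻¹¹/2 = 1.06 × 10⁻¹⁰ m
v = Zαc/n = 2·0.00730·3.00 × 10⁸/2 = 2.19 × 10⁶ m/s
T = 2πr/v = 3.04 × 10⁻¹⁶ s = 304 as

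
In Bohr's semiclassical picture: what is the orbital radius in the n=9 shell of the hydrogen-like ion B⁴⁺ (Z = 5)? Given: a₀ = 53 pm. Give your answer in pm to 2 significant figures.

860 pm

r_n = n²a₀/Z = 9² × 53 / 5
    = 81 × 53 / 5 = 860 pm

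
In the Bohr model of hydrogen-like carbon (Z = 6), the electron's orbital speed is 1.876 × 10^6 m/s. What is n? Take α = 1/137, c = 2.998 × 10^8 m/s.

v_n = Zαc/n ⇒ n = Zαc/v = 6 × 0.007299 × 2.998 × 10^8 / 1.876 × 10^6 ≈ 7.00
n = 7

7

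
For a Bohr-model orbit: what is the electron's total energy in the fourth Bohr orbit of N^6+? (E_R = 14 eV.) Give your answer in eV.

-43 eV

E_n = −E_R·Z²/n² = −14 × 7²/4² = -43 eV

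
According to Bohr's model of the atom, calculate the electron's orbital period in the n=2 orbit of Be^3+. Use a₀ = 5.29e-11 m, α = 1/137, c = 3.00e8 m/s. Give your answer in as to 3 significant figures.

75.9 as

r = n²a₀/Z = 2²·5.29e-11/4 = 5.29e-11 m
v = Zαc/n = 4·0.00730·3.00e8/2 = 4.38e6 m/s
T = 2πr/v = 7.59e-17 s = 75.9 as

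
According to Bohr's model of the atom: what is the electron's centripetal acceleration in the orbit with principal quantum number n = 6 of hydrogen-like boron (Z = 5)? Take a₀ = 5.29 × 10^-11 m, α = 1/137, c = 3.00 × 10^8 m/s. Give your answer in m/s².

8.74 × 10^21 m/s²

r = n²a₀/Z = 3.81 × 10^-10 m, v = Zαc/n = 1.82 × 10^6 m/s
a = v²/r = (1.82 × 10^6)² / 3.81 × 10^-10 = 8.74 × 10^21 m/s²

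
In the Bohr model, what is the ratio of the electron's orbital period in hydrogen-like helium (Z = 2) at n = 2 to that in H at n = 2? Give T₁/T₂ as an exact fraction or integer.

T ∝ Z^-2 · n^3
T₁/T₂ = (2/1)^-2 · (2/2)^3 = 1/4

1/4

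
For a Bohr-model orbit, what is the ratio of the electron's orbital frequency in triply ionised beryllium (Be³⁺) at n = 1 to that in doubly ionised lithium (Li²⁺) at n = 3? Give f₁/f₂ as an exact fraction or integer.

f ∝ Z^2 · n^-3
f₁/f₂ = (4/3)^2 · (1/3)^-3 = 48

48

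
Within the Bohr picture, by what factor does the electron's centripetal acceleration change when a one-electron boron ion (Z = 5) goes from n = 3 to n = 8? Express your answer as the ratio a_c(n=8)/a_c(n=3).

a_c ∝ Z^3 · n^-4; with Z fixed, a_c ∝ n^-4.
a_c(n=8)/a_c(n=3) = (8/3)^-4 = 81/4096

81/4096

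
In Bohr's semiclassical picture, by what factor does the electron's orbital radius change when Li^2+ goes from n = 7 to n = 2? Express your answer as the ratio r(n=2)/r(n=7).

r ∝ Z^-1 · n^2; with Z fixed, r ∝ n^2.
r(n=2)/r(n=7) = (2/7)^2 = 4/49

4/49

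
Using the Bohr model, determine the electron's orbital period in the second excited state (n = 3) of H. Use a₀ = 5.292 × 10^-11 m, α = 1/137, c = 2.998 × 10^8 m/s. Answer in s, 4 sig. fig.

4.103 × 10^-15 s

r = n²a₀/Z = 3²·5.292 × 10^-11/1 = 4.763 × 10^-10 m
v = Zαc/n = 1·0.007299·2.998 × 10^8/3 = 7.294 × 10^5 m/s
T = 2πr/v = 4.103 × 10^-15 s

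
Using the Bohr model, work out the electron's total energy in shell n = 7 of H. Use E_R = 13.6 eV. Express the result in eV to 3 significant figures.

-0.278 eV

E_n = −E_R·Z²/n² = −13.6 × 1²/7² = -0.278 eV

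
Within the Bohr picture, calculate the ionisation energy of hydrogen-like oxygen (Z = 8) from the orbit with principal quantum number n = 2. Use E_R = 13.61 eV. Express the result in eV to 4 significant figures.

E_n = −E_R·Z²/n² = −13.61 × 8²/2² eV = -217.8 eV
Ionisation energy = −E_n = 217.8 eV

217.8 eV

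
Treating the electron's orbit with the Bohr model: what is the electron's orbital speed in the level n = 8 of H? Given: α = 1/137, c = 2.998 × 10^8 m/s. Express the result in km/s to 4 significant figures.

273.5 km/s

v_n = Zαc/n = 1 × 0.007299 × 2.998 × 10^8 / 8
    = 273.5 km/s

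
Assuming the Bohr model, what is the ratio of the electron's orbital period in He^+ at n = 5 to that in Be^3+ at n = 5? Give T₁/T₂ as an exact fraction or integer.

4

T ∝ Z^-2 · n^3
T₁/T₂ = (2/4)^-2 · (5/5)^3 = 4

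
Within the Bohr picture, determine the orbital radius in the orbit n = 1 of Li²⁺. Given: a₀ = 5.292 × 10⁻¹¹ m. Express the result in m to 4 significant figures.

1.764 × 10⁻¹¹ m

r_n = n²a₀/Z = 1² × 5.292 × 10⁻¹¹ / 3
    = 1 × 5.292 × 10⁻¹¹ / 3 = 1.764 × 10⁻¹¹ m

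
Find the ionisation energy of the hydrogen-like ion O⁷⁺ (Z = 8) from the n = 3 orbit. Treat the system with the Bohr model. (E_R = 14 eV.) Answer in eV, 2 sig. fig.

E_n = −E_R·Z²/n² = −14 × 8²/3² eV = -100 eV
Ionisation energy = −E_n = 100 eV

100 eV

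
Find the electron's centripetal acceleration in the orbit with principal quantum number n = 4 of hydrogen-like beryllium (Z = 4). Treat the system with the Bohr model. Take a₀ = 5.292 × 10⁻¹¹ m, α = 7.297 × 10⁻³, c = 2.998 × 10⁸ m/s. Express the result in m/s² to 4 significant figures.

2.261 × 10²² m/s²

r = n²a₀/Z = 2.117 × 10⁻¹⁰ m, v = Zαc/n = 2.188 × 10⁶ m/s
a = v²/r = (2.188 × 10⁶)² / 2.117 × 10⁻¹⁰ = 2.261 × 10²² m/s²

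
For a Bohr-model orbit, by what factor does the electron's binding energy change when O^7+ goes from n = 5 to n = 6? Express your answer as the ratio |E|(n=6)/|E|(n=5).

25/36

|E| ∝ Z^2 · n^-2; with Z fixed, |E| ∝ n^-2.
|E|(n=6)/|E|(n=5) = (6/5)^-2 = 25/36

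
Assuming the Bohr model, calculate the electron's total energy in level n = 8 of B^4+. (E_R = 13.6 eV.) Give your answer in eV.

E_n = −E_R·Z²/n² = −13.6 × 5²/8² = -5.31 eV

-5.31 eV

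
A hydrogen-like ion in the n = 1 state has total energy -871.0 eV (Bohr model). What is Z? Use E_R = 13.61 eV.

8

E_n = −E_R Z²/n² ⇒ Z² = −E_n n²/E_R = 871.0 × 1² / 13.61 ≈ 64.00
Z = 8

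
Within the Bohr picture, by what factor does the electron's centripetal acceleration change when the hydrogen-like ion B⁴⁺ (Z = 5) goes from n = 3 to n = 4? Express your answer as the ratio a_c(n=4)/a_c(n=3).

81/256

a_c ∝ Z^3 · n^-4; with Z fixed, a_c ∝ n^-4.
a_c(n=4)/a_c(n=3) = (4/3)^-4 = 81/256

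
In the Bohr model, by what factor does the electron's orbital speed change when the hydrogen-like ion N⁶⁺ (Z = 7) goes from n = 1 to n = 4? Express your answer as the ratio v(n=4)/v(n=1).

1/4

v ∝ Z^1 · n^-1; with Z fixed, v ∝ n^-1.
v(n=4)/v(n=1) = (4/1)^-1 = 1/4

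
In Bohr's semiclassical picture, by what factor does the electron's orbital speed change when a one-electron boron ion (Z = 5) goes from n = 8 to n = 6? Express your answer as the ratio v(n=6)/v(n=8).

v ∝ Z^1 · n^-1; with Z fixed, v ∝ n^-1.
v(n=6)/v(n=8) = (6/8)^-1 = 4/3

4/3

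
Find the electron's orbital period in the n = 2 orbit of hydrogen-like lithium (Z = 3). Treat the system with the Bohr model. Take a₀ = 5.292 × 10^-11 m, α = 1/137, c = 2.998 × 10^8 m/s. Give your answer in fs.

r = n²a₀/Z = 2²·5.292 × 10^-11/3 = 7.056 × 10^-11 m
v = Zαc/n = 3·0.007299·2.998 × 10^8/2 = 3.282 × 10^6 m/s
T = 2πr/v = 1.351 × 10^-16 s = 0.1351 fs

0.1351 fs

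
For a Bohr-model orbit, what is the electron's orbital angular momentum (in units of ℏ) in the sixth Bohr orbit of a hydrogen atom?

L_n = nℏ, so L/ℏ = n = 6.

6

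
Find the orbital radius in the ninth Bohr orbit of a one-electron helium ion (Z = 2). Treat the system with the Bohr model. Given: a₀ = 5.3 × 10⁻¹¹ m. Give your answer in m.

r_n = n²a₀/Z = 9² × 5.3 × 10⁻¹¹ / 2
    = 81 × 5.3 × 10⁻¹¹ / 2 = 2.1 × 10⁻⁹ m

2.1 × 10⁻⁹ m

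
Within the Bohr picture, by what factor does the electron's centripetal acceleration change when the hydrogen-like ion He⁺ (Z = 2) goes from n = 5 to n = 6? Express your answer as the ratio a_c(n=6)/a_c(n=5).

a_c ∝ Z^3 · n^-4; with Z fixed, a_c ∝ n^-4.
a_c(n=6)/a_c(n=5) = (6/5)^-4 = 625/1296

625/1296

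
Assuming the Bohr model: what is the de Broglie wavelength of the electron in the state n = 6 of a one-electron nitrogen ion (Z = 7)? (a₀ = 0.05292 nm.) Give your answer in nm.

0.2850 nm

The Bohr quantisation condition is nλ = 2πr_n.
r_n = n²a₀/Z = 0.2722 nm
λ = 2πr_n/n = 2π·0.2722/6 = 0.2850 nm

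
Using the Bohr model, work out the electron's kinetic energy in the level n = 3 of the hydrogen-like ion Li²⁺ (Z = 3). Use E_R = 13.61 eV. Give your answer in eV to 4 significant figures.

13.61 eV

For a Coulomb orbit the virial theorem gives K = −E_n.
E_n = −E_R·Z²/n², so K = E_R·Z²/n² = 13.61 × 3²/3² = 13.61 eV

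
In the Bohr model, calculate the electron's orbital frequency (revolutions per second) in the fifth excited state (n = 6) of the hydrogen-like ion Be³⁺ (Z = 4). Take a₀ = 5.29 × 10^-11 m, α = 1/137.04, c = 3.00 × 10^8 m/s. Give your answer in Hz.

4.88 × 10^14 Hz

r = n²a₀/Z = 4.76 × 10^-10 m, v = Zαc/n = 1.46 × 10^6 m/s
f = v/(2πr) = 4.88 × 10^14 Hz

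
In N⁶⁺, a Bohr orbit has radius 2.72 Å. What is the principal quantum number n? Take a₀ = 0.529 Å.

6

r_n = n²a₀/Z ⇒ n² = rZ/a₀ = 2.72 × 7 / 0.529 ≈ 35.99
n = 6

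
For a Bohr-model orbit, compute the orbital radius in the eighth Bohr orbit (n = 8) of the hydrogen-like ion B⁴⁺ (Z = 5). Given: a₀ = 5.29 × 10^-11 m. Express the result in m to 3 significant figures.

r_n = n²a₀/Z = 8² × 5.29 × 10^-11 / 5
    = 64 × 5.29 × 10^-11 / 5 = 6.77 × 10^-10 m

6.77 × 10^-10 m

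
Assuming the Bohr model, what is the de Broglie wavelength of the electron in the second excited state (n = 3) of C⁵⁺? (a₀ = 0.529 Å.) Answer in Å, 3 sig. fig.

1.66 Å

The Bohr quantisation condition is nλ = 2πr_n.
r_n = n²a₀/Z = 0.793 Å
λ = 2πr_n/n = 2π·0.793/3 = 1.66 Å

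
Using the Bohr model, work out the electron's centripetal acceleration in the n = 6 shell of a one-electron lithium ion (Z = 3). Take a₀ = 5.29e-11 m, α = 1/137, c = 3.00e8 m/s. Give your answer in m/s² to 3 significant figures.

r = n²a₀/Z = 6.35e-10 m, v = Zαc/n = 1.09e6 m/s
a = v²/r = (1.09e6)² / 6.35e-10 = 1.89e21 m/s²

1.89e21 m/s²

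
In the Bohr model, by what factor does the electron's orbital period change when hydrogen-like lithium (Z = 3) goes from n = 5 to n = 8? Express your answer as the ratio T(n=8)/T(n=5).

T ∝ Z^-2 · n^3; with Z fixed, T ∝ n^3.
T(n=8)/T(n=5) = (8/5)^3 = 512/125

512/125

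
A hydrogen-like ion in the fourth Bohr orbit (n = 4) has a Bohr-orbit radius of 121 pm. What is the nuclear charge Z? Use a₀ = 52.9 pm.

7

r_n = n²a₀/Z ⇒ Z = n²a₀/r = 4² × 52.9 / 121 ≈ 7.00
Z = 7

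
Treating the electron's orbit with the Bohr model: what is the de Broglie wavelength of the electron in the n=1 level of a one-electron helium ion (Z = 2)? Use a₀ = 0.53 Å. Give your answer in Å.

The Bohr quantisation condition is nλ = 2πr_n.
r_n = n²a₀/Z = 0.27 Å
λ = 2πr_n/n = 2π·0.27/1 = 1.7 Å

1.7 Å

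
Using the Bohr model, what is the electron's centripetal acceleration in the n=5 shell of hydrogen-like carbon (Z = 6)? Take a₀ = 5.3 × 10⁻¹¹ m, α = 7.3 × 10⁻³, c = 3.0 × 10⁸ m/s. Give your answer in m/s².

r = n²a₀/Z = 2.2 × 10⁻¹⁰ m, v = Zαc/n = 2.6 × 10⁶ m/s
a = v²/r = (2.6 × 10⁶)² / 2.2 × 10⁻¹⁰ = 3.1 × 10²² m/s²

3.1 × 10²² m/s²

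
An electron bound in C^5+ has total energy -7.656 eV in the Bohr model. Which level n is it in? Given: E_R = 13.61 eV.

E_n = −E_R Z²/n² ⇒ n² = E_R Z²/(−E_n) = 13.61 × 6² / 7.656 ≈ 64.00
n = 8

8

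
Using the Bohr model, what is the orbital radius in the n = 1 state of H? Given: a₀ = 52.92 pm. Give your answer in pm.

52.92 pm

r_n = n²a₀/Z = 1² × 52.92 / 1
    = 1 × 52.92 / 1 = 52.92 pm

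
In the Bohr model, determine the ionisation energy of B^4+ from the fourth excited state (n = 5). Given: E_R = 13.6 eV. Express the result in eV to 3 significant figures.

13.6 eV

E_n = −E_R·Z²/n² = −13.6 × 5²/5² eV = -13.6 eV
Ionisation energy = −E_n = 13.6 eV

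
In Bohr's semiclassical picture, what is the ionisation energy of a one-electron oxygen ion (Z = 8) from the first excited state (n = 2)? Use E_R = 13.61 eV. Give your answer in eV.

217.8 eV

E_n = −E_R·Z²/n² = −13.61 × 8²/2² eV = -217.8 eV
Ionisation energy = −E_n = 217.8 eV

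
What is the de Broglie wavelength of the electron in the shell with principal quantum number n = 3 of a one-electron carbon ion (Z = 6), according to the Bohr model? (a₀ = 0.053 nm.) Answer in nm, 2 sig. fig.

The Bohr quantisation condition is nλ = 2πr_n.
r_n = n²a₀/Z = 0.080 nm
λ = 2πr_n/n = 2π·0.080/3 = 0.17 nm

0.17 nm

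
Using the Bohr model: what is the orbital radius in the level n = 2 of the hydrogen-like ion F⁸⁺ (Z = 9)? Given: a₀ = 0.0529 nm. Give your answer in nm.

r_n = n²a₀/Z = 2² × 0.0529 / 9
    = 4 × 0.0529 / 9 = 0.0235 nm

0.0235 nm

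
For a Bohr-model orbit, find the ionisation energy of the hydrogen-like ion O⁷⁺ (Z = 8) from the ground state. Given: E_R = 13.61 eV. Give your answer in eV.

871.0 eV

E_n = −E_R·Z²/n² = −13.61 × 8²/1² eV = -871.0 eV
Ionisation energy = −E_n = 871.0 eV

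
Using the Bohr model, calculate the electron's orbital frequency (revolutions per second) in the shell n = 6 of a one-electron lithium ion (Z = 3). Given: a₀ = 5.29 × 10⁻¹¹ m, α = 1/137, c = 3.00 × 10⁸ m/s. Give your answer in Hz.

2.75 × 10¹⁴ Hz

r = n²a₀/Z = 6.35 × 10⁻¹⁰ m, v = Zαc/n = 1.09 × 10⁶ m/s
f = v/(2πr) = 2.75 × 10¹⁴ Hz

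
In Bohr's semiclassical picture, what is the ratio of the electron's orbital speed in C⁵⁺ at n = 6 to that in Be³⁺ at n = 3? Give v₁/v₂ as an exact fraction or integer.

v ∝ Z^1 · n^-1
v₁/v₂ = (6/4)^1 · (6/3)^-1 = 3/4

3/4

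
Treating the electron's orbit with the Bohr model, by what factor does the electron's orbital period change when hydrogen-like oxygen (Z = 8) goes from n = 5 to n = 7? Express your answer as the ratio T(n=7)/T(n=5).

343/125

T ∝ Z^-2 · n^3; with Z fixed, T ∝ n^3.
T(n=7)/T(n=5) = (7/5)^3 = 343/125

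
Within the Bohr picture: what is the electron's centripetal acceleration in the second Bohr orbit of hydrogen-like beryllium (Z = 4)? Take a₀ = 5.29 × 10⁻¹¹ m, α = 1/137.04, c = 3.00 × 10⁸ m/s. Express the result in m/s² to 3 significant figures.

r = n²a₀/Z = 5.29 × 10⁻¹¹ m, v = Zαc/n = 4.38 × 10⁶ m/s
a = v²/r = (4.38 × 10⁶)² / 5.29 × 10⁻¹¹ = 3.62 × 10²³ m/s²

3.62 × 10²³ m/s²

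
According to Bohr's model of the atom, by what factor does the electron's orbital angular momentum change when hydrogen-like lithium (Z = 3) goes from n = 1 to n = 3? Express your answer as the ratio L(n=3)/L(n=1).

L = nℏ depends only on n, so L ∝ n.
L(n=3)/L(n=1) = (3/1)^1 = 3

3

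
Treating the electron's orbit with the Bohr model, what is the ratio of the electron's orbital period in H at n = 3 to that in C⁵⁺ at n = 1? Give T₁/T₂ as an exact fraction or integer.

972

T ∝ Z^-2 · n^3
T₁/T₂ = (1/6)^-2 · (3/1)^3 = 972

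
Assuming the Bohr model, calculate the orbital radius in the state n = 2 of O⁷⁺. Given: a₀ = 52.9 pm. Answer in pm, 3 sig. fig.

r_n = n²a₀/Z = 2² × 52.9 / 8
    = 4 × 52.9 / 8 = 26.4 pm

26.4 pm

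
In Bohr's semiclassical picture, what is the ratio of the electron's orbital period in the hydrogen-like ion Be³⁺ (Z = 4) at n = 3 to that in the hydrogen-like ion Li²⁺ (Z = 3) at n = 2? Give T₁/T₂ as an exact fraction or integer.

T ∝ Z^-2 · n^3
T₁/T₂ = (4/3)^-2 · (3/2)^3 = 243/128

243/128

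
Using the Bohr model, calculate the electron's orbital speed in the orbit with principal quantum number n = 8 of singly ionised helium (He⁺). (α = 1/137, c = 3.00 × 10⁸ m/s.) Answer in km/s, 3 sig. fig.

v_n = Zαc/n = 2 × 0.00730 × 3.00 × 10⁸ / 8
    = 547 km/s

547 km/s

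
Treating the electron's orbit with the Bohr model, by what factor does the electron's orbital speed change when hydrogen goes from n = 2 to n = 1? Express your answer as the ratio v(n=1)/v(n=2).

v ∝ Z^1 · n^-1; with Z fixed, v ∝ n^-1.
v(n=1)/v(n=2) = (1/2)^-1 = 2

2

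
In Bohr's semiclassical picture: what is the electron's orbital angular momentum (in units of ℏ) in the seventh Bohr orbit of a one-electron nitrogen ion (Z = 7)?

L_n = nℏ, so L/ℏ = n = 7.

7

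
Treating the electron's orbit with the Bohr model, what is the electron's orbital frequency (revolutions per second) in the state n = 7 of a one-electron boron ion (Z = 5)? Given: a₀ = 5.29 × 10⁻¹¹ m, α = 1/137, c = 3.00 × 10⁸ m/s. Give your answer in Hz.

r = n²a₀/Z = 5.18 × 10⁻¹⁰ m, v = Zαc/n = 1.56 × 10⁶ m/s
f = v/(2πr) = 4.80 × 10¹⁴ Hz

4.80 × 10¹⁴ Hz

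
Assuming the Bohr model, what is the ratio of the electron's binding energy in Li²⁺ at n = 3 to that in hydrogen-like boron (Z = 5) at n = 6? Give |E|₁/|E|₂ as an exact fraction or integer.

|E| ∝ Z^2 · n^-2
|E|₁/|E|₂ = (3/5)^2 · (3/6)^-2 = 36/25

36/25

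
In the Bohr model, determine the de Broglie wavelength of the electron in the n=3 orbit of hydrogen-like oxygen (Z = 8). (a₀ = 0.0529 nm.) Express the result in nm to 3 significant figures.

The Bohr quantisation condition is nλ = 2πr_n.
r_n = n²a₀/Z = 0.0595 nm
λ = 2πr_n/n = 2π·0.0595/3 = 0.125 nm

0.125 nm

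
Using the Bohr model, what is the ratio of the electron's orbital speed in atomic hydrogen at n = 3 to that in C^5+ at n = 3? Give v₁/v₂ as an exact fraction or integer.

1/6

v ∝ Z^1 · n^-1
v₁/v₂ = (1/6)^1 · (3/3)^-1 = 1/6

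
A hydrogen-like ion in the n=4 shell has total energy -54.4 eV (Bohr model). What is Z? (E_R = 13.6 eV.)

E_n = −E_R Z²/n² ⇒ Z² = −E_n n²/E_R = 54.4 × 4² / 13.6 ≈ 64.00
Z = 8

8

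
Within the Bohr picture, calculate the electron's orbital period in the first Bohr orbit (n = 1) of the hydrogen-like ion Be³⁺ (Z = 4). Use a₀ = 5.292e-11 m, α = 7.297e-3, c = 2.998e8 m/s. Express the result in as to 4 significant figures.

9.500 as

r = n²a₀/Z = 1²·5.292e-11/4 = 1.323e-11 m
v = Zαc/n = 4·0.007297·2.998e8/1 = 8.751e6 m/s
T = 2πr/v = 9.500e-18 s = 9.500 as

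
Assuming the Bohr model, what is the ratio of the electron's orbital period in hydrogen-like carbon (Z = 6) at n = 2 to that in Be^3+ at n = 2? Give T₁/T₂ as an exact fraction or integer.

T ∝ Z^-2 · n^3
T₁/T₂ = (6/4)^-2 · (2/2)^3 = 4/9

4/9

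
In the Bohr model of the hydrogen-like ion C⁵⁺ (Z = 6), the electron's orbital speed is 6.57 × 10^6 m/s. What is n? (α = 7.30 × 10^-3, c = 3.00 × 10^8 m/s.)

v_n = Zαc/n ⇒ n = Zαc/v = 6 × 0.00730 × 3.00 × 10^8 / 6.57 × 10^6 ≈ 2.00
n = 2

2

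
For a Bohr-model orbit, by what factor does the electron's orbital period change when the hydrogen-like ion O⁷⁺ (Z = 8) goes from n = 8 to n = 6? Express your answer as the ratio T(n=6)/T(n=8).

T ∝ Z^-2 · n^3; with Z fixed, T ∝ n^3.
T(n=6)/T(n=8) = (6/8)^3 = 27/64

27/64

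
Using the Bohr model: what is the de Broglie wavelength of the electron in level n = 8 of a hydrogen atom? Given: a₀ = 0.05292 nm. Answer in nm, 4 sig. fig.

The Bohr quantisation condition is nλ = 2πr_n.
r_n = n²a₀/Z = 3.387 nm
λ = 2πr_n/n = 2π·3.387/8 = 2.660 nm

2.660 nm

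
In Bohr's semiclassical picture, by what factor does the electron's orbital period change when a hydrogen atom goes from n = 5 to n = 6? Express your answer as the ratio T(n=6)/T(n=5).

T ∝ Z^-2 · n^3; with Z fixed, T ∝ n^3.
T(n=6)/T(n=5) = (6/5)^3 = 216/125

216/125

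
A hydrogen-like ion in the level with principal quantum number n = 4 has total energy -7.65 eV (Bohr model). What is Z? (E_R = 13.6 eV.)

3

E_n = −E_R Z²/n² ⇒ Z² = −E_n n²/E_R = 7.65 × 4² / 13.6 ≈ 9.00
Z = 3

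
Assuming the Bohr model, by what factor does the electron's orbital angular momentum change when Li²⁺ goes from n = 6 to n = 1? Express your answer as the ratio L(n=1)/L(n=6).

1/6

L = nℏ depends only on n, so L ∝ n.
L(n=1)/L(n=6) = (1/6)^1 = 1/6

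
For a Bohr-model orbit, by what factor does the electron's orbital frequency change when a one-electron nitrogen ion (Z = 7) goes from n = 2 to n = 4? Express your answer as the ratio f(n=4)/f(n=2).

f ∝ Z^2 · n^-3; with Z fixed, f ∝ n^-3.
f(n=4)/f(n=2) = (4/2)^-3 = 1/8

1/8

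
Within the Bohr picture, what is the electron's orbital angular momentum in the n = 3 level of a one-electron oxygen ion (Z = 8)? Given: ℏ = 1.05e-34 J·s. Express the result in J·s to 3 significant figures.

3.15e-34 J·s

L_n = nℏ = 3 × 1.05e-34 = 3.15e-34 J·s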